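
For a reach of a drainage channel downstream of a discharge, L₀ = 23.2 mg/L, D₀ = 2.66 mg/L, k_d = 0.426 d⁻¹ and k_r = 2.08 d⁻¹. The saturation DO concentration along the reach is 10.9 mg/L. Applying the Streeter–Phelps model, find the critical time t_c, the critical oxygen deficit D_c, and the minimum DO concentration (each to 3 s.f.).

t_c ≈ 0.603 d; D_c ≈ 3.68 mg/L; min DO ≈ 7.22 mg/L

At the critical point dD/dt = 0, so k_d L₀ e^(−k_d t) = k_r D. Substituting D(t) from the Streeter–Phelps equation and solving for t gives
t_c = ln[(k_r/k_d)(1 − D₀(k_r−k_d)/(k_d L₀))] / (k_r−k_d).
Here k_r−k_d = 1.654 d⁻¹ and 1 − D₀(k_r−k_d)/(k_d L₀) = 1 − 2.66×1.654/(0.426×23.2) = 0.5548, so
t_c = ln(4.883 × 0.5548) / 1.654 = 0.9966 / 1.654 = 0.6025 d.
D_c = (k_d/k_r) L₀ e^(−k_d t_c) = (0.426/2.08) × 23.2 × e^(−0.426×0.6025) = 0.2048 × 23.2 × 0.7736 = 3.676 mg/L.
Minimum DO = C_s − D_c = 10.9 − 3.676 = 7.224 mg/L.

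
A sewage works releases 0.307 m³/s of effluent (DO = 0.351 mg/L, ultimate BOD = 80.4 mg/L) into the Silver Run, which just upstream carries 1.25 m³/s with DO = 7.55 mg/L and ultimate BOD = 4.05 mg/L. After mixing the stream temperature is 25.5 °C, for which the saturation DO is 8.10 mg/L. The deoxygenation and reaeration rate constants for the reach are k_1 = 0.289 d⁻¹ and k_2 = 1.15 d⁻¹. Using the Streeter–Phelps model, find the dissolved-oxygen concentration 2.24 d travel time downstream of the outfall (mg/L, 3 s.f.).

Mixed DO = (1.25×7.55 + 0.307×0.351)/(1.25+0.307) = 9.545/1.557 = 6.131 mg/L.
Mixed L₀ = (1.25×4.05 + 0.307×80.4)/(1.557) = 29.75/1.557 = 19.10 mg/L.
Initial deficit D₀ = C_s − DO₀ = 8.10 − 6.131 = 1.969 mg/L.
D(2.24) = [0.289×19.10/(1.15−0.289)](e^(−0.289×2.24) − e^(−1.15×2.24)) + 1.969 e^(−1.15×2.24)
= 6.412 × (0.5234 − 0.07608) + 1.969 × 0.07608 = 3.018 mg/L.
DO = 8.10 − 3.018 = 5.082 mg/L.

DO ≈ 5.08 mg/L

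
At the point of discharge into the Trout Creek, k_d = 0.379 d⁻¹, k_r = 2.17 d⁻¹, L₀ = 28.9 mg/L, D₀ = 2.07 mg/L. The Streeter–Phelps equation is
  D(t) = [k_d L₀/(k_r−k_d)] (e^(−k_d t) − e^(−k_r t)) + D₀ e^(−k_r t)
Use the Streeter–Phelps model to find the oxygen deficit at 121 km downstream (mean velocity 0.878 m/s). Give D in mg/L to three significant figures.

D ≈ 3.21 mg/L

Travel time t = x/v = 121 km / (0.878 m/s) = 121000 m / 0.878 m/s = 137800 s = 1.595 d.
k_d L₀/(k_r−k_d) = 0.379×28.9/(2.17−0.379) = 10.95/1.791 = 6.116 mg/L.
e^(−k_d t) = e^(−0.379×1.595) = 0.5463; e^(−k_r t) = e^(−2.17×1.595) = 0.03139.
D = 6.116 × (0.5463 − 0.03139) + 2.07 × 0.03139 = 3.149 + 0.06498 = 3.214 mg/L.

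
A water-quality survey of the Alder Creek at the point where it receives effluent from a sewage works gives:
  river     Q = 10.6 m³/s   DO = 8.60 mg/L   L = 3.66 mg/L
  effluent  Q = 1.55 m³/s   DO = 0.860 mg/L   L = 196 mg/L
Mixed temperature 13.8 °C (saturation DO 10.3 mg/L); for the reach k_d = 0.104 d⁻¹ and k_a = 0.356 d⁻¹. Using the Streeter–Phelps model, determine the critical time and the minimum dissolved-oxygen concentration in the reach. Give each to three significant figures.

t_c ≈ 3.84 d; minimum DO ≈ 4.78 mg/L

Mixed DO = (10.6×8.60 + 1.55×0.860)/(10.6+1.55) = 92.49/12.15 = 7.613 mg/L.
Mixed L₀ = (10.6×3.66 + 1.55×196)/(12.15) = 342.6/12.15 = 28.20 mg/L.
Initial deficit D₀ = C_s − DO₀ = 10.3 − 7.613 = 2.687 mg/L.
t_c = (1/0.2520) ln[(0.356/0.104)(1 − 2.687×0.2520/(0.104×28.20))] = 3.968 × ln(2.633) = 3.841 d.
D_c = (0.104/0.356) × 28.20 × e^(−0.104×3.841) = 0.2921 × 28.20 × 0.6707 = 5.525 mg/L.
Minimum DO = 10.3 − 5.525 = 4.775 mg/L.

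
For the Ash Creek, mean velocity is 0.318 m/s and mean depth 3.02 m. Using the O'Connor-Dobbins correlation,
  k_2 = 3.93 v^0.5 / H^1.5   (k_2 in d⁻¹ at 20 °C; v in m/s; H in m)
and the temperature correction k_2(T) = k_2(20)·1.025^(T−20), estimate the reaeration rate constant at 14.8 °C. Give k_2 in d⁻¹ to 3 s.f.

k_2(20) = 3.93 × 0.318^0.5 / 3.02^1.5 = 3.93 × 0.5639 / 5.248 = 0.4223 d⁻¹.
k_2(14.8) = 0.4223 × 1.025^(14.8−20) = 0.4223 × 0.8795 = 0.3714 d⁻¹.

k_2 ≈ 0.371 d⁻¹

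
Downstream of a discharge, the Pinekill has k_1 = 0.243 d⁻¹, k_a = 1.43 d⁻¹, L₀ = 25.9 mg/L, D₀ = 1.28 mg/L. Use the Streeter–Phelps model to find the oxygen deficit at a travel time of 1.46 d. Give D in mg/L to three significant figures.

k_1 L₀/(k_a−k_1) = 0.243×25.9/(1.43−0.243) = 6.294/1.187 = 5.302 mg/L.
e^(−k_1 t) = e^(−0.243×1.460) = 0.7013; e^(−k_a t) = e^(−1.43×1.460) = 0.1240.
D = 5.302 × (0.7013 − 0.1240) + 1.28 × 0.1240 = 3.061 + 0.1587 = 3.220 mg/L.

D ≈ 3.22 mg/L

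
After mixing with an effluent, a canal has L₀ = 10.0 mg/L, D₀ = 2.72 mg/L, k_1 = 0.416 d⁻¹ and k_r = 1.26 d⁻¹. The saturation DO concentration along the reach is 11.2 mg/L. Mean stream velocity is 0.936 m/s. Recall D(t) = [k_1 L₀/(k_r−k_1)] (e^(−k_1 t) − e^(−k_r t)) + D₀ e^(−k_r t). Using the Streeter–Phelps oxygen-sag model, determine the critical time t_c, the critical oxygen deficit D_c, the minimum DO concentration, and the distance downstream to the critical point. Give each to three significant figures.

t_c ≈ 0.362 d; D_c ≈ 2.84 mg/L; min DO ≈ 8.36 mg/L; x_c ≈ 29.3 km

At the critical point dD/dt = 0, so k_1 L₀ e^(−k_1 t) = k_r D. Substituting D(t) from the Streeter–Phelps equation and solving for t gives
t_c = ln[(k_r/k_1)(1 − D₀(k_r−k_1)/(k_1 L₀))] / (k_r−k_1).
Here k_r−k_1 = 0.8440 d⁻¹ and 1 − D₀(k_r−k_1)/(k_1 L₀) = 1 − 2.72×0.8440/(0.416×10.0) = 0.4482, so
t_c = ln(3.029 × 0.4482) / 0.8440 = 0.3056 / 0.8440 = 0.3620 d.
D_c = (k_1/k_r) L₀ e^(−k_1 t_c) = (0.416/1.26) × 10.0 × e^(−0.416×0.3620) = 0.3302 × 10.0 × 0.8602 = 2.840 mg/L.
Minimum DO = C_s − D_c = 11.2 − 2.840 = 8.360 mg/L.
x_c = v t_c = 0.936 m/s × 0.3620 d × 86400 s/d = 29280 m ≈ 29.3 km.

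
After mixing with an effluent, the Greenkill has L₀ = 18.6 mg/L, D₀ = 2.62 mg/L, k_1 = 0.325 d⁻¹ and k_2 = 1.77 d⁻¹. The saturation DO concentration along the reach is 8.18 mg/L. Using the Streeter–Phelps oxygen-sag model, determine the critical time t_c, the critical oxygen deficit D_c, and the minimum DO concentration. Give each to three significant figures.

t_c ≈ 0.492 d; D_c ≈ 2.91 mg/L; min DO ≈ 5.27 mg/L

At the critical point dD/dt = 0, so k_1 L₀ e^(−k_1 t) = k_2 D. Substituting D(t) from the Streeter–Phelps equation and solving for t gives
t_c = ln[(k_2/k_1)(1 − D₀(k_2−k_1)/(k_1 L₀))] / (k_2−k_1).
Here k_2−k_1 = 1.445 d⁻¹ and 1 − D₀(k_2−k_1)/(k_1 L₀) = 1 − 2.62×1.445/(0.325×18.6) = 0.3737, so
t_c = ln(5.446 × 0.3737) / 1.445 = 0.7106 / 1.445 = 0.4918 d.
L(t_c) = L₀ e^(−k_1 t_c) = 18.6 × 0.8523 = 15.85 mg/L, and at the critical point k_2 D_c = k_1 L, so D_c = (0.325/1.77) × 15.85 = 2.911 mg/L.
Minimum DO = C_s − D_c = 8.18 − 2.911 = 5.269 mg/L.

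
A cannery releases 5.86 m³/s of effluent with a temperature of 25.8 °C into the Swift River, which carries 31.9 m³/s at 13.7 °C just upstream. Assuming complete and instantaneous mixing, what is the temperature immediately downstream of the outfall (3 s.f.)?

15.6 °C

Flow-weighted mixing: C = (Q_r C_r + Q_w C_w)/(Q_r + Q_w)
= (31.9×13.7 + 5.86×25.8)/(31.9 + 5.86) = 588.2/37.76 = 15.58 °C.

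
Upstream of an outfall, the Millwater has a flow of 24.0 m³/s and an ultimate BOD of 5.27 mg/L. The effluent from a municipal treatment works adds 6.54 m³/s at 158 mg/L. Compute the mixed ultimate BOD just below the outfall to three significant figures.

Flow-weighted mixing: C = (Q_r C_r + Q_w C_w)/(Q_r + Q_w)
= (24.0×5.27 + 6.54×158)/(24.0 + 6.54) = 1160/30.54 = 37.98 mg/L.

38.0 mg/L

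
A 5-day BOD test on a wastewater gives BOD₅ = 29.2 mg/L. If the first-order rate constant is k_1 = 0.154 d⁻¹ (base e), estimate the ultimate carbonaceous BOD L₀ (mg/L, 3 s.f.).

L₀ ≈ 54.4 mg/L

BOD₅ = L₀(1 − e^(−5k_1)) ⇒ L₀ = BOD₅ / (1 − e^(−5×0.154))
= 29.2 / (1 − 0.4630) = 29.2 / 0.5370 = 54.38 mg/L.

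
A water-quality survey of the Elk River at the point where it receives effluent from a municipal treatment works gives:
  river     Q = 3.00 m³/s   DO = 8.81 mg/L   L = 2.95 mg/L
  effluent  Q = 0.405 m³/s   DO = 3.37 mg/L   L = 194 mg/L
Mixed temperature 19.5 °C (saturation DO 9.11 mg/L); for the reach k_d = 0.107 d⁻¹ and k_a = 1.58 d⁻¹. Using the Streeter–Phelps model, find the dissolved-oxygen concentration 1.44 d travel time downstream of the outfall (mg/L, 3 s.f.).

DO ≈ 7.61 mg/L

Mixed DO = (3.00×8.81 + 0.405×3.37)/(3.00+0.405) = 27.79/3.405 = 8.163 mg/L.
Mixed L₀ = (3.00×2.95 + 0.405×194)/(3.405) = 87.42/3.405 = 25.67 mg/L.
Initial deficit D₀ = C_s − DO₀ = 9.11 − 8.163 = 0.9470 mg/L.
D(1.44) = [0.107×25.67/(1.58−0.107)](e^(−0.107×1.44) − e^(−1.58×1.44)) + 0.9470 e^(−1.58×1.44)
= 1.865 × (0.8572 − 0.1028) + 0.9470 × 0.1028 = 1.504 mg/L.
DO = 9.11 − 1.504 = 7.606 mg/L.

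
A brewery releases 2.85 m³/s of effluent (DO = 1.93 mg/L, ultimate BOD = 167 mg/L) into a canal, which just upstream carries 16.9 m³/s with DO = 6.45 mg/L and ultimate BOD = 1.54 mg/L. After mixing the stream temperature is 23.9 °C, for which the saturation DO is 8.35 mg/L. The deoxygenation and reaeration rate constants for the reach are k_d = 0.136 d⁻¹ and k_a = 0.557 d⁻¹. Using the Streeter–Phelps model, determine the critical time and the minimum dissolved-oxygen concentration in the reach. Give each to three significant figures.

t_c ≈ 2.46 d; minimum DO ≈ 3.91 mg/L

Mixed DO = (16.9×6.45 + 2.85×1.93)/(16.9+2.85) = 114.5/19.75 = 5.798 mg/L.
Mixed L₀ = (16.9×1.54 + 2.85×167)/(19.75) = 502.0/19.75 = 25.42 mg/L.
Initial deficit D₀ = C_s − DO₀ = 8.35 − 5.798 = 2.552 mg/L.
t_c = (1/0.4210) ln[(0.557/0.136)(1 − 2.552×0.4210/(0.136×25.42))] = 2.375 × ln(2.822) = 2.465 d.
D_c = (0.136/0.557) × 25.42 × e^(−0.136×2.465) = 0.2442 × 25.42 × 0.7152 = 4.438 mg/L.
Minimum DO = 8.35 − 4.438 = 3.912 mg/L.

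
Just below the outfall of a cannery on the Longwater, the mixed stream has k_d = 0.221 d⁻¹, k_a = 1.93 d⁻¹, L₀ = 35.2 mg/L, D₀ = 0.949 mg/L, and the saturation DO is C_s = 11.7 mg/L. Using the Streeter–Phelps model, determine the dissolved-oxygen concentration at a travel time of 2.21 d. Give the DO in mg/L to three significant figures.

k_d L₀/(k_a−k_d) = 0.221×35.2/(1.93−0.221) = 7.779/1.709 = 4.552 mg/L.
e^(−k_d t) = e^(−0.221×2.210) = 0.6136; e^(−k_a t) = e^(−1.93×2.210) = 0.01405.
D = 4.552 × (0.6136 − 0.01405) + 0.949 × 0.01405 = 2.729 + 0.01333 = 2.742 mg/L.
DO = C_s − D = 11.7 − 2.742 = 8.958 mg/L.

DO ≈ 8.96 mg/L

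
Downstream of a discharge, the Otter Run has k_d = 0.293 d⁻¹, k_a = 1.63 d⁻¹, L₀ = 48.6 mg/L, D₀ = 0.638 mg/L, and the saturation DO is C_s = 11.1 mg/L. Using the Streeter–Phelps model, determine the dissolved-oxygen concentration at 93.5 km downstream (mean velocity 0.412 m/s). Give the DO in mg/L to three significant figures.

Travel time t = x/v = 93.5 km / (0.412 m/s) = 93500 m / 0.412 m/s = 226900 s = 2.627 d.
k_d L₀/(k_a−k_d) = 0.293×48.6/(1.63−0.293) = 14.24/1.337 = 10.65 mg/L.
e^(−k_d t) = e^(−0.293×2.627) = 0.4632; e^(−k_a t) = e^(−1.63×2.627) = 0.01382.
D = 10.65 × (0.4632 − 0.01382) + 0.638 × 0.01382 = 4.786 + 0.008819 = 4.795 mg/L.
DO = C_s − D = 11.1 − 4.795 = 6.305 mg/L.

DO ≈ 6.31 mg/L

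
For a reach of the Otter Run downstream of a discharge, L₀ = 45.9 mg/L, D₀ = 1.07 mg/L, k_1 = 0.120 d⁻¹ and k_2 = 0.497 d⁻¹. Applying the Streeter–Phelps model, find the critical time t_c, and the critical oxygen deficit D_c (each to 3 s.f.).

t_c ≈ 3.57 d; D_c ≈ 7.22 mg/L

At the critical point dD/dt = 0, so k_1 L₀ e^(−k_1 t) = k_2 D. Substituting D(t) from the Streeter–Phelps equation and solving for t gives
t_c = ln[(k_2/k_1)(1 − D₀(k_2−k_1)/(k_1 L₀))] / (k_2−k_1).
Here k_2−k_1 = 0.3770 d⁻¹ and 1 − D₀(k_2−k_1)/(k_1 L₀) = 1 − 1.07×0.3770/(0.120×45.9) = 0.9268, so
t_c = ln(4.142 × 0.9268) / 0.3770 = 1.345 / 0.3770 = 3.568 d.
L(t_c) = L₀ e^(−k_1 t_c) = 45.9 × 0.6517 = 29.91 mg/L, and at the critical point k_2 D_c = k_1 L, so D_c = (0.120/0.497) × 29.91 = 7.223 mg/L.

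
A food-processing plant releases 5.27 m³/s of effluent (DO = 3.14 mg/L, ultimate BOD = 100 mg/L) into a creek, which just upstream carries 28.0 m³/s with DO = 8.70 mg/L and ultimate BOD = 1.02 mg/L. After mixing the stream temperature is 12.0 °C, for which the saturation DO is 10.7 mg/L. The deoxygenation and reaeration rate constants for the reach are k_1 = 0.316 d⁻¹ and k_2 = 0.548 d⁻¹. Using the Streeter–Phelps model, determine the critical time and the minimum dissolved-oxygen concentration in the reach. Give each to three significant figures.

Mixed DO = (28.0×8.70 + 5.27×3.14)/(28.0+5.27) = 260.1/33.27 = 7.819 mg/L.
Mixed L₀ = (28.0×1.02 + 5.27×100)/(33.27) = 555.6/33.27 = 16.70 mg/L.
Initial deficit D₀ = C_s − DO₀ = 10.7 − 7.819 = 2.881 mg/L.
t_c = (1/0.2320) ln[(0.548/0.316)(1 − 2.881×0.2320/(0.316×16.70))] = 4.310 × ln(1.515) = 1.789 d.
D_c = (0.316/0.548) × 16.70 × e^(−0.316×1.789) = 0.5766 × 16.70 × 0.5681 = 5.471 mg/L.
Minimum DO = 10.7 − 5.471 = 5.229 mg/L.

t_c ≈ 1.79 d; minimum DO ≈ 5.23 mg/L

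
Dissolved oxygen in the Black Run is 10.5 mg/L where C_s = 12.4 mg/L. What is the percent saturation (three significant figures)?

84.7 % saturation

% saturation = C/C_s × 100 = 10.5/12.4 × 100 = 84.7 %.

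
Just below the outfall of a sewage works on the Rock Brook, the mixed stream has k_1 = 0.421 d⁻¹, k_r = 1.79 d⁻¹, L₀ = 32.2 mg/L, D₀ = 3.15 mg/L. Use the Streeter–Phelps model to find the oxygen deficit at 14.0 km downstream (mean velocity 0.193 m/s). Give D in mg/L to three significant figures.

D ≈ 5.45 mg/L

Travel time t = x/v = 14.0 km / (0.193 m/s) = 14000 m / 0.193 m/s = 72540 s = 0.8396 d.
k_1 L₀/(k_r−k_1) = 0.421×32.2/(1.79−0.421) = 13.56/1.369 = 9.902 mg/L.
e^(−k_1 t) = e^(−0.421×0.8396) = 0.7023; e^(−k_r t) = e^(−1.79×0.8396) = 0.2225.
D = 9.902 × (0.7023 − 0.2225) + 3.15 × 0.2225 = 4.751 + 0.7009 = 5.452 mg/L.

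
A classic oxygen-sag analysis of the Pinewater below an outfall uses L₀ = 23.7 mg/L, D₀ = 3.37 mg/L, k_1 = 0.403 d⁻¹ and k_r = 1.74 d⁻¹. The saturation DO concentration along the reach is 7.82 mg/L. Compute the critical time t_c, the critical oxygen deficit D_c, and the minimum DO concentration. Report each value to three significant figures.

With k_r/k_1 = 4.318 and 1 − D₀(k_r−k_1)/(k_1 L₀) = 0.5283,
t_c = ln(4.318 × 0.5283) / (1.74 − 0.403) = ln(2.281) / 1.337 = 0.8245/1.337 = 0.6167 d.
L(t_c) = L₀ e^(−k_1 t_c) = 23.7 × 0.7799 = 18.48 mg/L, and at the critical point k_r D_c = k_1 L, so D_c = (0.403/1.74) × 18.48 = 4.281 mg/L.
Minimum DO = C_s − D_c = 7.82 − 4.281 = 3.539 mg/L.

t_c ≈ 0.617 d; D_c ≈ 4.28 mg/L; min DO ≈ 3.54 mg/L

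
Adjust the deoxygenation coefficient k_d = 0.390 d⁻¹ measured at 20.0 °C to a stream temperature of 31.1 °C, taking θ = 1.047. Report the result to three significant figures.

k_d ≈ 0.649 d⁻¹

k_d(T₂) = k_d(T₁) · θ^(T₂−T₁) = 0.390 × 1.047^(31.1−20.0)
= 0.390 × 1.047^11.1 = 0.390 × 1.665 = 0.6493 d⁻¹.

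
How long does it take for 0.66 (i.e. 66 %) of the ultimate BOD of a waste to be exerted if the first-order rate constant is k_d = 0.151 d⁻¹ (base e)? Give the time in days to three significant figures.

t ≈ 7.14 d

y/L₀ = 1 − e^(−k_d t) = 0.66 ⇒ e^(−k_d t) = 0.340
t = −ln(0.340) / 0.151 = 1.079 / 0.151 = 7.144 d.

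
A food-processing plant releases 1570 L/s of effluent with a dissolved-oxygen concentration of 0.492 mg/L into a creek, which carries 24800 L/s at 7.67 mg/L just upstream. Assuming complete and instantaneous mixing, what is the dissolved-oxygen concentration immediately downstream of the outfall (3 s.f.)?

7.24 mg/L

Flow-weighted mixing: C = (Q_r C_r + Q_w C_w)/(Q_r + Q_w)
= (24800×7.67 + 1570×0.492)/(24800 + 1570) = 191000/26370 = 7.243 mg/L.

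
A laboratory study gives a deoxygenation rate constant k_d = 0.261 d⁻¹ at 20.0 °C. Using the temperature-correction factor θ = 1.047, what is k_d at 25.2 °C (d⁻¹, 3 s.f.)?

k_d(T₂) = k_d(T₁) · θ^(T₂−T₁) = 0.261 × 1.047^(25.2−20.0)
= 0.261 × 1.047^5.20 = 0.261 × 1.270 = 0.3314 d⁻¹.

k_d ≈ 0.331 d⁻¹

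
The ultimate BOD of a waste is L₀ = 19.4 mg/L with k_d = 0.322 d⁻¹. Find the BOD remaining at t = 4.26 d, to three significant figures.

L ≈ 4.92 mg/L

L_t = L₀ e^(−k_d t) = 19.4 × e^(−0.322×4.26) = 19.4 × 0.2537 = 4.921 mg/L.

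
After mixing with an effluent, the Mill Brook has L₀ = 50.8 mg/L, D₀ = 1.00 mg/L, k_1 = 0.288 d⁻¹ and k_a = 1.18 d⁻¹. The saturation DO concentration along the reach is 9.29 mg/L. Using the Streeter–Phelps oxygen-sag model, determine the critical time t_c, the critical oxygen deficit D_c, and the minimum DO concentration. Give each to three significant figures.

t_c ≈ 1.51 d; D_c ≈ 8.02 mg/L; min DO ≈ 1.27 mg/L

At the critical point dD/dt = 0, so k_1 L₀ e^(−k_1 t) = k_a D. Substituting D(t) from the Streeter–Phelps equation and solving for t gives
t_c = ln[(k_a/k_1)(1 − D₀(k_a−k_1)/(k_1 L₀))] / (k_a−k_1).
Here k_a−k_1 = 0.8920 d⁻¹ and 1 − D₀(k_a−k_1)/(k_1 L₀) = 1 − 1.00×0.8920/(0.288×50.8) = 0.9390, so
t_c = ln(4.097 × 0.9390) / 0.8920 = 1.347 / 0.8920 = 1.511 d.
L(t_c) = L₀ e^(−k_1 t_c) = 50.8 × 0.6472 = 32.88 mg/L, and at the critical point k_a D_c = k_1 L, so D_c = (0.288/1.18) × 32.88 = 8.025 mg/L.
Minimum DO = C_s − D_c = 9.29 − 8.025 = 1.265 mg/L.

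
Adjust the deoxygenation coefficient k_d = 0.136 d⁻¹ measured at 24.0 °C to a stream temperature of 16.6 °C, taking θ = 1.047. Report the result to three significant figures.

k_d ≈ 0.0968 d⁻¹

k_d(T₂) = k_d(T₁) · θ^(T₂−T₁) = 0.136 × 1.047^(16.6−24.0)
= 0.136 × 1.047^-7.40 = 0.136 × 0.7119 = 0.09681 d⁻¹.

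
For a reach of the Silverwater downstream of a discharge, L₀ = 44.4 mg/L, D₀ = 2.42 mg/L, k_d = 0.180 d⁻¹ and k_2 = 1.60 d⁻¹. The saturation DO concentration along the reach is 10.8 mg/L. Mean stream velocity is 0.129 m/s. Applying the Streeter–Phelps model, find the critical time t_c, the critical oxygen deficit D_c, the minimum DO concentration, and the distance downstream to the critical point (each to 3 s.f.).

t_c = [1/(k_2−k_d)] ln[(k_2/k_d)(1 − D₀(k_2−k_d)/(k_d L₀))]
= [1/(1.60−0.180)] ln[(1.60/0.180)(1 − 2.42×1.420/(0.180×44.4))]
= (1/1.420) ln[8.889 × 0.5700] = 0.7042 × ln(5.067) = 0.7042 × 1.623 = 1.143 d.
D_c = (k_d/k_2) L₀ e^(−k_d t_c) = (0.180/1.60) × 44.4 × e^(−0.180×1.143) = 0.1125 × 44.4 × 0.8141 = 4.066 mg/L.
Minimum DO = C_s − D_c = 10.8 − 4.066 = 6.734 mg/L.
x_c = v t_c = 0.129 m/s × 1.143 d × 86400 s/d = 12740 m ≈ 12.7 km.

t_c ≈ 1.14 d; D_c ≈ 4.07 mg/L; min DO ≈ 6.73 mg/L; x_c ≈ 12.7 km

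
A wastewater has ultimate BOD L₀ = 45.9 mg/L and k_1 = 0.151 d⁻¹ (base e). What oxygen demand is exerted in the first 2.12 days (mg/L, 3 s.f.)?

y_t = L₀(1 − e^(−k_1 t)) = 45.9 × (1 − e^(−0.151×2.12))
= 45.9 × (1 − 0.7261) = 45.9 × 0.2739 = 12.57 mg/L.

y ≈ 12.6 mg/L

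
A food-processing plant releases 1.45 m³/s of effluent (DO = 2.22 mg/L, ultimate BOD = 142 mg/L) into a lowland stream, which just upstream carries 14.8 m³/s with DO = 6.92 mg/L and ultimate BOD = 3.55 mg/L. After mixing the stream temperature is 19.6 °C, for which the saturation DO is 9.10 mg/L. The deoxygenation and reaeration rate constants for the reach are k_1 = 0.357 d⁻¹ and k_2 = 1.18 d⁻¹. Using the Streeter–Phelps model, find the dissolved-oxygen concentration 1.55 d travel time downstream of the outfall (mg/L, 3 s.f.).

DO ≈ 5.82 mg/L

Mixed DO = (14.8×6.92 + 1.45×2.22)/(14.8+1.45) = 105.6/16.25 = 6.501 mg/L.
Mixed L₀ = (14.8×3.55 + 1.45×142)/(16.25) = 258.4/16.25 = 15.90 mg/L.
Initial deficit D₀ = C_s − DO₀ = 9.10 − 6.501 = 2.599 mg/L.
D(1.55) = [0.357×15.90/(1.18−0.357)](e^(−0.357×1.55) − e^(−1.18×1.55)) + 2.599 e^(−1.18×1.55)
= 6.899 × (0.5750 − 0.1606) + 2.599 × 0.1606 = 3.277 mg/L.
DO = 9.10 − 3.277 = 5.823 mg/L.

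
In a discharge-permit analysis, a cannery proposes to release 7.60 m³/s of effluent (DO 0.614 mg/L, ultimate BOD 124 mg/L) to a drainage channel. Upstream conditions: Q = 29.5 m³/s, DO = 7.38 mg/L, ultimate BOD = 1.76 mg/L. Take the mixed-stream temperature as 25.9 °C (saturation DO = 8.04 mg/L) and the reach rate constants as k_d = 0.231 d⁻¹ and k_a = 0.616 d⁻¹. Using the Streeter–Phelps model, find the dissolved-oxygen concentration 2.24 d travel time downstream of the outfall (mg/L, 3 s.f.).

Mixed DO = (29.5×7.38 + 7.60×0.614)/(29.5+7.60) = 222.4/37.10 = 5.994 mg/L.
Mixed L₀ = (29.5×1.76 + 7.60×124)/(37.10) = 994.3/37.10 = 26.80 mg/L.
Initial deficit D₀ = C_s − DO₀ = 8.04 − 5.994 = 2.046 mg/L.
D(2.24) = [0.231×26.80/(0.616−0.231)](e^(−0.231×2.24) − e^(−0.616×2.24)) + 2.046 e^(−0.616×2.24)
= 16.08 × (0.5960 − 0.2516) + 2.046 × 0.2516 = 6.053 mg/L.
DO = 8.04 − 6.053 = 1.987 mg/L.

DO ≈ 1.99 mg/L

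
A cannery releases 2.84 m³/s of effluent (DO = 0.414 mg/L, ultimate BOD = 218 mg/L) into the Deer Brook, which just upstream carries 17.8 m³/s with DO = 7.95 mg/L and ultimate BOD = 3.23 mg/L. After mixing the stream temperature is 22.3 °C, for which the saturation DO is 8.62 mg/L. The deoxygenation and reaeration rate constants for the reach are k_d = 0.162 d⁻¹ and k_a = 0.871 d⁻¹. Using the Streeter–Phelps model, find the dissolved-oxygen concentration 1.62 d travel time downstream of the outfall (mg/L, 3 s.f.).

Mixed DO = (17.8×7.95 + 2.84×0.414)/(17.8+2.84) = 142.7/20.64 = 6.913 mg/L.
Mixed L₀ = (17.8×3.23 + 2.84×218)/(20.64) = 676.6/20.64 = 32.78 mg/L.
Initial deficit D₀ = C_s − DO₀ = 8.62 − 6.913 = 1.707 mg/L.
D(1.62) = [0.162×32.78/(0.871−0.162)](e^(−0.162×1.62) − e^(−0.871×1.62)) + 1.707 e^(−0.871×1.62)
= 7.490 × (0.7692 − 0.2439) + 1.707 × 0.2439 = 4.351 mg/L.
DO = 8.62 − 4.351 = 4.269 mg/L.

DO ≈ 4.27 mg/L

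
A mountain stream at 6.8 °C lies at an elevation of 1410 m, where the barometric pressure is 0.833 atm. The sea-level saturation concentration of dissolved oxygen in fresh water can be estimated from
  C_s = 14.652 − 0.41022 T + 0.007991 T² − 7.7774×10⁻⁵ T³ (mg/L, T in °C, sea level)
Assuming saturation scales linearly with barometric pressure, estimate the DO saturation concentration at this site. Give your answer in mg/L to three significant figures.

C_s ≈ 10.2 mg/L

At sea level: C_s = 14.652 − 0.41022×6.8 + 0.007991×6.8² − 7.7774×10⁻⁵×6.8³ = 12.21 mg/L.
Pressure correction: C_s' = 12.21 × 0.833 = 10.17 mg/L.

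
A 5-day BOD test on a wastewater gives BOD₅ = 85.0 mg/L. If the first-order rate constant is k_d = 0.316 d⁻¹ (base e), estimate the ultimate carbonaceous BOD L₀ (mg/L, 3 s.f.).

L₀ ≈ 107 mg/L

BOD₅ = L₀(1 − e^(−5k_d)) ⇒ L₀ = BOD₅ / (1 − e^(−5×0.316))
= 85.0 / (1 − 0.2060) = 85.0 / 0.7940 = 107.0 mg/L.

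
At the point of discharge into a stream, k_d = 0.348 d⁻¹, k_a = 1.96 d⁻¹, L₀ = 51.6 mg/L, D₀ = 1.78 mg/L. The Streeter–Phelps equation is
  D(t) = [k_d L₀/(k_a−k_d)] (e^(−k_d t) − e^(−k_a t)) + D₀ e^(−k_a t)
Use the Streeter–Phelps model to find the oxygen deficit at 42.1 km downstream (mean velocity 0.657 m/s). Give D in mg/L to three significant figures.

Travel time t = x/v = 42.1 km / (0.657 m/s) = 42100 m / 0.657 m/s = 64080 s = 0.7417 d.
k_d L₀/(k_a−k_d) = 0.348×51.6/(1.96−0.348) = 17.96/1.612 = 11.14 mg/L.
e^(−k_d t) = e^(−0.348×0.7417) = 0.7725; e^(−k_a t) = e^(−1.96×0.7417) = 0.2337.
D = 11.14 × (0.7725 − 0.2337) + 1.78 × 0.2337 = 6.002 + 0.4160 = 6.418 mg/L.

D ≈ 6.42 mg/L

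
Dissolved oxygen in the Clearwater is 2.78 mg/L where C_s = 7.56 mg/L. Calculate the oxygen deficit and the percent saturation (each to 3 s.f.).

D = C_s − C = 7.56 − 2.78 = 4.78 mg/L.
% saturation = 2.78/7.56 × 100 = 36.8 %.

D ≈ 4.78 mg/L; 36.8 % saturation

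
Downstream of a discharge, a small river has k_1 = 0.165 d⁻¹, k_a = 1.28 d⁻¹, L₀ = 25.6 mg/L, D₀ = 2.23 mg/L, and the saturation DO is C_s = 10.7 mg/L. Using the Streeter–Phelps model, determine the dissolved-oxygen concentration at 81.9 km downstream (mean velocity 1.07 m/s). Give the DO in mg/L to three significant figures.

Travel time t = x/v = 81.9 km / (1.07 m/s) = 81900 m / 1.07 m/s = 76540 s = 0.8859 d.
k_1 L₀/(k_a−k_1) = 0.165×25.6/(1.28−0.165) = 4.224/1.115 = 3.788 mg/L.
e^(−k_1 t) = e^(−0.165×0.8859) = 0.8640; e^(−k_a t) = e^(−1.28×0.8859) = 0.3218.
D = 3.788 × (0.8640 − 0.3218) + 2.23 × 0.3218 = 2.054 + 0.7175 = 2.772 mg/L.
DO = C_s − D = 10.7 − 2.772 = 7.928 mg/L.

DO ≈ 7.93 mg/L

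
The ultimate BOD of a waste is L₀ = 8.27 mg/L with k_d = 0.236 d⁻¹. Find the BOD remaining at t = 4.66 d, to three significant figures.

L ≈ 2.75 mg/L

L_t = L₀ e^(−k_d t) = 8.27 × e^(−0.236×4.66) = 8.27 × 0.3330 = 2.754 mg/L.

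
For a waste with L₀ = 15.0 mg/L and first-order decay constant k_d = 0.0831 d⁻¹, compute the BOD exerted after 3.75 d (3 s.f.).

y ≈ 4.02 mg/L

y_t = L₀(1 − e^(−k_d t)) = 15.0 × (1 − e^(−0.0831×3.75))
= 15.0 × (1 − 0.7323) = 15.0 × 0.2677 = 4.016 mg/L.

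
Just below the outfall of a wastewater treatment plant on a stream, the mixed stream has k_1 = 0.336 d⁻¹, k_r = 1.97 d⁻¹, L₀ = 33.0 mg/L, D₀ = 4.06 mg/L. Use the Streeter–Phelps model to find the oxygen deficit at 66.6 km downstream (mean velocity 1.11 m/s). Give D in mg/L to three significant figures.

Travel time t = x/v = 66.6 km / (1.11 m/s) = 66600 m / 1.11 m/s = 60000 s = 0.6944 d.
k_1 L₀/(k_r−k_1) = 0.336×33.0/(1.97−0.336) = 11.09/1.634 = 6.786 mg/L.
e^(−k_1 t) = e^(−0.336×0.6944) = 0.7919; e^(−k_r t) = e^(−1.97×0.6944) = 0.2546.
D = 6.786 × (0.7919 − 0.2546) + 4.06 × 0.2546 = 3.646 + 1.034 = 4.680 mg/L.

D ≈ 4.68 mg/L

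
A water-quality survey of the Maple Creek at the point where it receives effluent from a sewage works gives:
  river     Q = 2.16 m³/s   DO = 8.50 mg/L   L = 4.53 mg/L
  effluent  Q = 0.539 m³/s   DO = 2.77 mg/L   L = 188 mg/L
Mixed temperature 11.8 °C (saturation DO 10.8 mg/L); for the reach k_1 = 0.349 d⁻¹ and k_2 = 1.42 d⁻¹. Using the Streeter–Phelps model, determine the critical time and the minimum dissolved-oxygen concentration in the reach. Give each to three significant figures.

Mixed DO = (2.16×8.50 + 0.539×2.77)/(2.16+0.539) = 19.85/2.699 = 7.356 mg/L.
Mixed L₀ = (2.16×4.53 + 0.539×188)/(2.699) = 111.1/2.699 = 41.17 mg/L.
Initial deficit D₀ = C_s − DO₀ = 10.8 − 7.356 = 3.444 mg/L.
t_c = (1/1.071) ln[(1.42/0.349)(1 − 3.444×1.071/(0.349×41.17))] = 0.9337 × ln(3.024) = 1.033 d.
D_c = (0.349/1.42) × 41.17 × e^(−0.349×1.033) = 0.2458 × 41.17 × 0.6972 = 7.055 mg/L.
Minimum DO = 10.8 − 7.055 = 3.745 mg/L.

t_c ≈ 1.03 d; minimum DO ≈ 3.74 mg/L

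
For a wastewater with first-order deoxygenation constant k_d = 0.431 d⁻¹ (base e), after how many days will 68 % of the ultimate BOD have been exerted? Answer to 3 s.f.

t ≈ 2.64 d

y/L₀ = 1 − e^(−k_d t) = 0.68 ⇒ e^(−k_d t) = 0.320
t = −ln(0.320) / 0.431 = 1.139 / 0.431 = 2.644 d.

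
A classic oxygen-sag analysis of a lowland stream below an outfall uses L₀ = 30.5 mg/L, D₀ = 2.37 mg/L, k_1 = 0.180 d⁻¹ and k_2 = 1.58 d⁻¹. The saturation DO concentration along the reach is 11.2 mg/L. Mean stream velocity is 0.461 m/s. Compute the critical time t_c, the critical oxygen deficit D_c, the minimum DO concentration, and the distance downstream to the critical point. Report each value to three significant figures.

t_c ≈ 0.889 d; D_c ≈ 2.96 mg/L; min DO ≈ 8.24 mg/L; x_c ≈ 35.4 km

With k_2/k_1 = 8.778 and 1 − D₀(k_2−k_1)/(k_1 L₀) = 0.3956,
t_c = ln(8.778 × 0.3956) / (1.58 − 0.180) = ln(3.473) / 1.400 = 1.245/1.400 = 0.8892 d.
D_c = (k_1/k_2) L₀ e^(−k_1 t_c) = (0.180/1.58) × 30.5 × e^(−0.180×0.8892) = 0.1139 × 30.5 × 0.8521 = 2.961 mg/L.
Minimum DO = C_s − D_c = 11.2 − 2.961 = 8.239 mg/L.
x_c = v t_c = 0.461 m/s × 0.8892 d × 86400 s/d = 35420 m ≈ 35.4 km.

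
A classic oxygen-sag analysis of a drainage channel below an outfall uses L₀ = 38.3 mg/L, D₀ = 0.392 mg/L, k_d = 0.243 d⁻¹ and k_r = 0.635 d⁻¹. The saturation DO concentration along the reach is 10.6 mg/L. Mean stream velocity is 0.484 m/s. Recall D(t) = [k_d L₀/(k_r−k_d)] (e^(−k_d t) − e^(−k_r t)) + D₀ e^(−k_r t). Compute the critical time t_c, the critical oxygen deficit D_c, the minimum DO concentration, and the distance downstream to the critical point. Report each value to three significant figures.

t_c = [1/(k_r−k_d)] ln[(k_r/k_d)(1 − D₀(k_r−k_d)/(k_d L₀))]
= [1/(0.635−0.243)] ln[(0.635/0.243)(1 − 0.392×0.3920/(0.243×38.3))]
= (1/0.3920) ln[2.613 × 0.9835] = 2.551 × ln(2.570) = 2.551 × 0.9439 = 2.408 d.
L(t_c) = L₀ e^(−k_d t_c) = 38.3 × 0.5570 = 21.33 mg/L, and at the critical point k_r D_c = k_d L, so D_c = (0.243/0.635) × 21.33 = 8.164 mg/L.
Minimum DO = C_s − D_c = 10.6 − 8.164 = 2.436 mg/L.
x_c = v t_c = 0.484 m/s × 2.408 d × 86400 s/d = 100700 m ≈ 101 km.

t_c ≈ 2.41 d; D_c ≈ 8.16 mg/L; min DO ≈ 2.44 mg/L; x_c ≈ 101 km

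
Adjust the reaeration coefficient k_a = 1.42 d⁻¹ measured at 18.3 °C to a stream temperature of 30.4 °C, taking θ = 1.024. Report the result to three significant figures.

k_a(T₂) = k_a(T₁) · θ^(T₂−T₁) = 1.42 × 1.024^(30.4−18.3)
= 1.42 × 1.024^12.1 = 1.42 × 1.332 = 1.892 d⁻¹.

k_a ≈ 1.89 d⁻¹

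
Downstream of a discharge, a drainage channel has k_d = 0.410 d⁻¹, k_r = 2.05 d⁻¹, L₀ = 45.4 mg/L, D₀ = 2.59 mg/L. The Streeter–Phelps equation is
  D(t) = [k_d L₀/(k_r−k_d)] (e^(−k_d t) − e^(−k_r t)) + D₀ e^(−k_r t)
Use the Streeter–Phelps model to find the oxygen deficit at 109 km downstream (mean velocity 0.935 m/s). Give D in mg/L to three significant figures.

Travel time t = x/v = 109 km / (0.935 m/s) = 109000 m / 0.935 m/s = 116600 s = 1.349 d.
k_d L₀/(k_r−k_d) = 0.410×45.4/(2.05−0.410) = 18.61/1.640 = 11.35 mg/L.
e^(−k_d t) = e^(−0.410×1.349) = 0.5751; e^(−k_r t) = e^(−2.05×1.349) = 0.06291.
D = 11.35 × (0.5751 − 0.06291) + 2.59 × 0.06291 = 5.813 + 0.1629 = 5.976 mg/L.

D ≈ 5.98 mg/L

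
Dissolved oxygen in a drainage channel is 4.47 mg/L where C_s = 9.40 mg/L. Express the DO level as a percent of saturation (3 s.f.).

% saturation = C/C_s × 100 = 4.47/9.40 × 100 = 47.6 %.

47.6 % saturation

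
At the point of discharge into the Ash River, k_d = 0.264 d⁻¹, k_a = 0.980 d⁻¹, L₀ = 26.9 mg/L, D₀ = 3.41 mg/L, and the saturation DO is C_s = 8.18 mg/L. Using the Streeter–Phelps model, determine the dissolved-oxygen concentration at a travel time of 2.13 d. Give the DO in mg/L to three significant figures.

k_d L₀/(k_a−k_d) = 0.264×26.9/(0.980−0.264) = 7.102/0.7160 = 9.918 mg/L.
e^(−k_d t) = e^(−0.264×2.130) = 0.5699; e^(−k_a t) = e^(−0.980×2.130) = 0.1240.
D = 9.918 × (0.5699 − 0.1240) + 3.41 × 0.1240 = 4.422 + 0.4229 = 4.845 mg/L.
DO = C_s − D = 8.18 − 4.845 = 3.335 mg/L.

DO ≈ 3.33 mg/L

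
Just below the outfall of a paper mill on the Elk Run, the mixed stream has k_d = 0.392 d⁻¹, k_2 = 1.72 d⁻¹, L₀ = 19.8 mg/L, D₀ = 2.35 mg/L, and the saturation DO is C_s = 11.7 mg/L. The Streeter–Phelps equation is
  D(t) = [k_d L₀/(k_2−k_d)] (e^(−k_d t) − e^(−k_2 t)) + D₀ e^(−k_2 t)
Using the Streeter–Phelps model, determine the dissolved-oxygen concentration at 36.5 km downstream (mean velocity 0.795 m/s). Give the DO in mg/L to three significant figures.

DO ≈ 8.36 mg/L

Travel time t = x/v = 36.5 km / (0.795 m/s) = 36500 m / 0.795 m/s = 45910 s = 0.5314 d.
k_d L₀/(k_2−k_d) = 0.392×19.8/(1.72−0.392) = 7.762/1.328 = 5.845 mg/L.
e^(−k_d t) = e^(−0.392×0.5314) = 0.8120; e^(−k_2 t) = e^(−1.72×0.5314) = 0.4009.
D = 5.845 × (0.8120 − 0.4009) + 2.35 × 0.4009 = 2.402 + 0.9422 = 3.345 mg/L.
DO = C_s − D = 11.7 − 3.345 = 8.355 mg/L.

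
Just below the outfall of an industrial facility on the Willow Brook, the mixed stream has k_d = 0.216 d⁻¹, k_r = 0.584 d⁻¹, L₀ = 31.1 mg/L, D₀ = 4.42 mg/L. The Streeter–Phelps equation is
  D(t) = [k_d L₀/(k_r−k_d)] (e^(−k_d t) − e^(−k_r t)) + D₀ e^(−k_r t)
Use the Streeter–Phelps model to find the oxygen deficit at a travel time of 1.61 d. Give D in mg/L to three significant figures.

D ≈ 7.49 mg/L

k_d L₀/(k_r−k_d) = 0.216×31.1/(0.584−0.216) = 6.718/0.3680 = 18.25 mg/L.
e^(−k_d t) = e^(−0.216×1.610) = 0.7063; e^(−k_r t) = e^(−0.584×1.610) = 0.3905.
D = 18.25 × (0.7063 − 0.3905) + 4.42 × 0.3905 = 5.764 + 1.726 = 7.490 mg/L.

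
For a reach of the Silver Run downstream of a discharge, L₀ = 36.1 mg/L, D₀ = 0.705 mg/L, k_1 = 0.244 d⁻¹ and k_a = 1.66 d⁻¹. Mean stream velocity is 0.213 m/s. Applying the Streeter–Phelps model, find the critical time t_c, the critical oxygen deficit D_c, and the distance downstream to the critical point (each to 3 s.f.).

t_c = [1/(k_a−k_1)] ln[(k_a/k_1)(1 − D₀(k_a−k_1)/(k_1 L₀))]
= [1/(1.66−0.244)] ln[(1.66/0.244)(1 − 0.705×1.416/(0.244×36.1))]
= (1/1.416) ln[6.803 × 0.8867] = 0.7062 × ln(6.032) = 0.7062 × 1.797 = 1.269 d.
D_c = (k_1/k_a) L₀ e^(−k_1 t_c) = (0.244/1.66) × 36.1 × e^(−0.244×1.269) = 0.1470 × 36.1 × 0.7337 = 3.893 mg/L.
x_c = v t_c = 0.213 m/s × 1.269 d × 86400 s/d = 23360 m ≈ 23.4 km.

t_c ≈ 1.27 d; D_c ≈ 3.89 mg/L; x_c ≈ 23.4 km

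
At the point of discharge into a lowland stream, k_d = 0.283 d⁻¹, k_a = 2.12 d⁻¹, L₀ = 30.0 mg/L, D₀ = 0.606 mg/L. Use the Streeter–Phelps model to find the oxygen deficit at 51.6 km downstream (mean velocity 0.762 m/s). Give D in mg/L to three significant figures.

Travel time t = x/v = 51.6 km / (0.762 m/s) = 51600 m / 0.762 m/s = 67720 s = 0.7838 d.
k_d L₀/(k_a−k_d) = 0.283×30.0/(2.12−0.283) = 8.490/1.837 = 4.622 mg/L.
e^(−k_d t) = e^(−0.283×0.7838) = 0.8011; e^(−k_a t) = e^(−2.12×0.7838) = 0.1898.
D = 4.622 × (0.8011 − 0.1898) + 0.606 × 0.1898 = 2.825 + 0.1150 = 2.940 mg/L.

D ≈ 2.94 mg/L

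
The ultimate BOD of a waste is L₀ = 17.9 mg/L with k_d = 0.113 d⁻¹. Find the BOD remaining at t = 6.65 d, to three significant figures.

L_t = L₀ e^(−k_d t) = 17.9 × e^(−0.113×6.65) = 17.9 × 0.4717 = 8.443 mg/L.

L ≈ 8.44 mg/L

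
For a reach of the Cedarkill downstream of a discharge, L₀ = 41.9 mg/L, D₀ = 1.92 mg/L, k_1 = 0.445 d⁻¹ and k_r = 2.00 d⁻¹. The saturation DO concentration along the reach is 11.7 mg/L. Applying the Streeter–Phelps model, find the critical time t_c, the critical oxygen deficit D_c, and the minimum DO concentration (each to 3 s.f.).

t_c ≈ 0.854 d; D_c ≈ 6.37 mg/L; min DO ≈ 5.33 mg/L

At the critical point dD/dt = 0, so k_1 L₀ e^(−k_1 t) = k_r D. Substituting D(t) from the Streeter–Phelps equation and solving for t gives
t_c = ln[(k_r/k_1)(1 − D₀(k_r−k_1)/(k_1 L₀))] / (k_r−k_1).
Here k_r−k_1 = 1.555 d⁻¹ and 1 − D₀(k_r−k_1)/(k_1 L₀) = 1 − 1.92×1.555/(0.445×41.9) = 0.8399, so
t_c = ln(4.494 × 0.8399) / 1.555 = 1.328 / 1.555 = 0.8542 d.
L(t_c) = L₀ e^(−k_1 t_c) = 41.9 × 0.6838 = 28.65 mg/L, and at the critical point k_r D_c = k_1 L, so D_c = (0.445/2.00) × 28.65 = 6.375 mg/L.
Minimum DO = C_s − D_c = 11.7 − 6.375 = 5.325 mg/L.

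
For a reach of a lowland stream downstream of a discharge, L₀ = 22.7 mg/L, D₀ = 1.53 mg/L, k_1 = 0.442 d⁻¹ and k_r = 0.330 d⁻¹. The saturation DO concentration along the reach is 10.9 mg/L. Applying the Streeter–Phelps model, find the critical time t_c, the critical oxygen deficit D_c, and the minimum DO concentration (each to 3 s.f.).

At the critical point dD/dt = 0, so k_1 L₀ e^(−k_1 t) = k_r D. Substituting D(t) from the Streeter–Phelps equation and solving for t gives
t_c = ln[(k_r/k_1)(1 − D₀(k_r−k_1)/(k_1 L₀))] / (k_r−k_1).
Here k_r−k_1 = -0.1120 d⁻¹ and 1 − D₀(k_r−k_1)/(k_1 L₀) = 1 − 1.53×-0.1120/(0.442×22.7) = 1.017, so
t_c = ln(0.7466 × 1.017) / -0.1120 = -0.2753 / -0.1120 = 2.458 d.
D_c = (k_1/k_r) L₀ e^(−k_1 t_c) = (0.442/0.330) × 22.7 × e^(−0.442×2.458) = 1.339 × 22.7 × 0.3374 = 10.26 mg/L.
Minimum DO = C_s − D_c = 10.9 − 10.26 = 0.6405 mg/L.

t_c ≈ 2.46 d; D_c ≈ 10.3 mg/L; min DO ≈ 0.641 mg/L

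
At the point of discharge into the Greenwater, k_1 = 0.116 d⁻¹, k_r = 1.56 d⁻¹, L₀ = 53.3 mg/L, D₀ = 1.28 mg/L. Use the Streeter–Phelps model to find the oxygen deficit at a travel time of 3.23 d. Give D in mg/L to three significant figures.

D ≈ 2.92 mg/L

k_1 L₀/(k_r−k_1) = 0.116×53.3/(1.56−0.116) = 6.183/1.444 = 4.282 mg/L.
e^(−k_1 t) = e^(−0.116×3.230) = 0.6875; e^(−k_r t) = e^(−1.56×3.230) = 0.006482.
D = 4.282 × (0.6875 − 0.006482) + 1.28 × 0.006482 = 2.916 + 0.008296 = 2.924 mg/L.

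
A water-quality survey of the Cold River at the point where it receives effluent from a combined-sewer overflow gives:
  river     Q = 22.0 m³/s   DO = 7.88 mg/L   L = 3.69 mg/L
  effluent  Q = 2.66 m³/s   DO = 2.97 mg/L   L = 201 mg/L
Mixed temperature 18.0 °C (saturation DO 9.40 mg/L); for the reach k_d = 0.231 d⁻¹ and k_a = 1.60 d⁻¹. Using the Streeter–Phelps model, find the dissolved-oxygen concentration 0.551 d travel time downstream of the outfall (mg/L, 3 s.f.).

Mixed DO = (22.0×7.88 + 2.66×2.97)/(22.0+2.66) = 181.3/24.66 = 7.350 mg/L.
Mixed L₀ = (22.0×3.69 + 2.66×201)/(24.66) = 615.8/24.66 = 24.97 mg/L.
Initial deficit D₀ = C_s − DO₀ = 9.40 − 7.350 = 2.050 mg/L.
D(0.551) = [0.231×24.97/(1.60−0.231)](e^(−0.231×0.551) − e^(−1.60×0.551)) + 2.050 e^(−1.60×0.551)
= 4.214 × (0.8805 − 0.4141) + 2.050 × 0.4141 = 2.814 mg/L.
DO = 9.40 − 2.814 = 6.586 mg/L.

DO ≈ 6.59 mg/L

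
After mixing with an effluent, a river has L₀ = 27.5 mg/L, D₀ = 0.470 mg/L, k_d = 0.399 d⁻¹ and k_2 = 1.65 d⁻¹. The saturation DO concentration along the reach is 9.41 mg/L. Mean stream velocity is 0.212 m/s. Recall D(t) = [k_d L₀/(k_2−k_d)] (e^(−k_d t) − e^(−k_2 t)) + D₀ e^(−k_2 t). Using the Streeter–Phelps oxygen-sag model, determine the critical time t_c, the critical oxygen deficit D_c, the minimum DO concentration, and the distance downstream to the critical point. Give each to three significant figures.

With k_2/k_d = 4.135 and 1 − D₀(k_2−k_d)/(k_d L₀) = 0.9464,
t_c = ln(4.135 × 0.9464) / (1.65 − 0.399) = ln(3.914) / 1.251 = 1.364/1.251 = 1.091 d.
D_c = (k_d/k_2) L₀ e^(−k_d t_c) = (0.399/1.65) × 27.5 × e^(−0.399×1.091) = 0.2418 × 27.5 × 0.6471 = 4.303 mg/L.
Minimum DO = C_s − D_c = 9.41 − 4.303 = 5.107 mg/L.
x_c = v t_c = 0.212 m/s × 1.091 d × 86400 s/d = 19980 m ≈ 20.0 km.

t_c ≈ 1.09 d; D_c ≈ 4.30 mg/L; min DO ≈ 5.11 mg/L; x_c ≈ 20.0 km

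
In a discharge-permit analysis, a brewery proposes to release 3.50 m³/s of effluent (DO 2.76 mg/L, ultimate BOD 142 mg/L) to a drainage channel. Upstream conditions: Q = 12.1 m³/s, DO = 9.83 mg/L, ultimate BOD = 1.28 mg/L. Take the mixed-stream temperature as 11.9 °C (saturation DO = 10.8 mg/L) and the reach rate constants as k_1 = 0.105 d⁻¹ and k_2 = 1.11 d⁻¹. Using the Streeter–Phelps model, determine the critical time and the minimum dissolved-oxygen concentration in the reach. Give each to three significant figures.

t_c ≈ 0.988 d; minimum DO ≈ 8.00 mg/L

Mixed DO = (12.1×9.83 + 3.50×2.76)/(12.1+3.50) = 128.6/15.60 = 8.244 mg/L.
Mixed L₀ = (12.1×1.28 + 3.50×142)/(15.60) = 512.5/15.60 = 32.85 mg/L.
Initial deficit D₀ = C_s − DO₀ = 10.8 − 8.244 = 2.556 mg/L.
t_c = (1/1.005) ln[(1.11/0.105)(1 − 2.556×1.005/(0.105×32.85))] = 0.9950 × ln(2.698) = 0.9877 d.
D_c = (0.105/1.11) × 32.85 × e^(−0.105×0.9877) = 0.09459 × 32.85 × 0.9015 = 2.801 mg/L.
Minimum DO = 10.8 − 2.801 = 7.999 mg/L.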